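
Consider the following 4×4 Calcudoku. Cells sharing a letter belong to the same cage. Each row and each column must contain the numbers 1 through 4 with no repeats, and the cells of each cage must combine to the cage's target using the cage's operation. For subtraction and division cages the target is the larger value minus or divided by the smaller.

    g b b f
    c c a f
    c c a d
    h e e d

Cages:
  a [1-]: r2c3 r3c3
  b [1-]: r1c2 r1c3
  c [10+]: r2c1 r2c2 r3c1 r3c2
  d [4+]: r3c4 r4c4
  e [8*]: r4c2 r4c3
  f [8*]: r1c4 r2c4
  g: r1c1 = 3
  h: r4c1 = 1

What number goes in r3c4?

Cage g is a single given cell; hence r1c1 = 3.
Cage h is given, leaving r4c1 = 1.
Row 4 already has 1, which forces r4c4 = 3.
Column 4 now contains 3, which forces r3c4 = 1.
Cage c needs sum 10, leaving r2c2 = 1.
1 is placed in row 3, leaving r3c2 = 3.
Column 2 now contains 1, leaving r1c2 = 2.
The two cells of cage b must have difference 1; hence r1c3 = 1.
Row 1 now contains 2, leaving r1c4 = 4.
Cage a needs two cells with difference 1; hence r2c3 = 3.
Column 4 now contains 4, leaving r2c4 = 2.
2 is placed in column 2, which forces r4c2 = 4.
Row 4 already has 4, leaving r4c3 = 2.
Row 2 already has 2, leaving r2c1 = 4.
Cage c needs sum 10, so r3c1 = 2.
Column 3 already has 2; hence r3c3 = 4.
The full grid is 3 2 1 4 / 4 1 3 2 / 2 3 4 1 / 1 4 2 3.

1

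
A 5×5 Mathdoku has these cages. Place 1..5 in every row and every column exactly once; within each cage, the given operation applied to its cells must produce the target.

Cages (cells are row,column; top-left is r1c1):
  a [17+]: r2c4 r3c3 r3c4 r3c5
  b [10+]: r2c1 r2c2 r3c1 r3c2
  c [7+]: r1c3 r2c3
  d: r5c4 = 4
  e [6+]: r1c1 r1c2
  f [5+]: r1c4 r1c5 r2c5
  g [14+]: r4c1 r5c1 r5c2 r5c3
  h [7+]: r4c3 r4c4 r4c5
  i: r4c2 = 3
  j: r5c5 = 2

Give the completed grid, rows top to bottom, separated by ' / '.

Cage a needs sum 17; hence r2c4 = 5.
Cage i is given; hence r4c2 = 3.
Cage d is a single given cell, so r5c4 = 4.
J is a freebie, leaving r5c5 = 2.
The 3 cells of cage f must have sum 5, which forces r1c4 = 1.
The 3 cells of cage f must have sum 5; hence r1c5 = 3.
2 is placed in column 5, which forces r2c5 = 1.
Column 4 now contains 4, so r3c4 = 3.
The 4 cells of cage g must have sum 14, leaving r4c1 = 5.
Column 4 now contains 1, leaving r4c4 = 2.
1 is placed in column 5; hence r4c5 = 4.
Cage b has sum 10, leaving r2c1 = 3.
Row 2 already has 3, which forces r2c3 = 2.
Cage a needs sum 17, which forces r3c3 = 4.
4 is placed in column 5, so r3c5 = 5.
4 is placed in row 4, leaving r4c3 = 1.
3 is placed in column 1, so r5c1 = 1.
1 is placed in row 5; hence r5c2 = 5.
Row 5 now contains 5, leaving r5c3 = 3.
4 is placed in column 3; hence r1c3 = 5.
Row 2 now contains 2, leaving r2c2 = 4.
Column 1 already has 1, so r3c1 = 2.
Cage b needs sum 10; hence r3c2 = 1.
Column 1 already has 2, which forces r1c1 = 4.
4 is placed in column 2, which forces r1c2 = 2.

4 2 5 1 3 / 3 4 2 5 1 / 2 1 4 3 5 / 5 3 1 2 4 / 1 5 3 4 2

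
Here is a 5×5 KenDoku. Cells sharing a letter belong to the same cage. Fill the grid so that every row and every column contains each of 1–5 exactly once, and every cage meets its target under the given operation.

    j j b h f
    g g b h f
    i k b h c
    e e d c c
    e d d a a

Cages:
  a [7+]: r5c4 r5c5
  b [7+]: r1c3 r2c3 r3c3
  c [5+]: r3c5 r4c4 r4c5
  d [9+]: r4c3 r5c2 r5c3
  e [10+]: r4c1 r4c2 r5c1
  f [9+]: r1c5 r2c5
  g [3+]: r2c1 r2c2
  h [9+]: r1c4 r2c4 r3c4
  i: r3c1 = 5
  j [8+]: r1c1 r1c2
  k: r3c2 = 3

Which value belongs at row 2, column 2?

2

I is a freebie; hence r3c1 = 5.
K is a freebie, leaving r3c2 = 3.
5 is placed in column 1, so r1c1 = 3.
3 is placed in column 2, leaving r1c2 = 5.
Row 1 now contains 5, which forces r1c5 = 4.
Column 5 now contains 4; hence r2c5 = 5.
5 is placed in column 2, leaving r4c2 = 4.
Row 1 now contains 4; hence r1c4 = 2.
Cage h has sum 9, leaving r2c4 = 3.
The 3 cells of cage h must have sum 9, so r3c4 = 4.
Cage e has sum 10, so r4c1 = 2.
Column 4 now contains 2, so r4c4 = 1.
Row 4 now contains 1, so r4c5 = 3.
The 3 cells of cage e must have sum 10, which forces r5c1 = 4.
Column 4 already has 4; hence r5c4 = 5.
Column 5 already has 3, so r5c5 = 2.
Row 1 already has 2, leaving r1c3 = 1.
Column 1 already has 2, leaving r2c1 = 1.
Cage g's pair has sum 3, which forces r2c2 = 2.
Cage b has sum 7, leaving r2c3 = 4.
The 3 cells of cage b must have sum 7, so r3c3 = 2.
Column 5 now contains 2, so r3c5 = 1.
Row 4 now contains 3, which forces r4c3 = 5.
Row 5 already has 2, which forces r5c2 = 1.
Row 5 already has 5, so r5c3 = 3.
Completed grid: 3 5 1 2 4 / 1 2 4 3 5 / 5 3 2 4 1 / 2 4 5 1 3 / 4 1 3 5 2.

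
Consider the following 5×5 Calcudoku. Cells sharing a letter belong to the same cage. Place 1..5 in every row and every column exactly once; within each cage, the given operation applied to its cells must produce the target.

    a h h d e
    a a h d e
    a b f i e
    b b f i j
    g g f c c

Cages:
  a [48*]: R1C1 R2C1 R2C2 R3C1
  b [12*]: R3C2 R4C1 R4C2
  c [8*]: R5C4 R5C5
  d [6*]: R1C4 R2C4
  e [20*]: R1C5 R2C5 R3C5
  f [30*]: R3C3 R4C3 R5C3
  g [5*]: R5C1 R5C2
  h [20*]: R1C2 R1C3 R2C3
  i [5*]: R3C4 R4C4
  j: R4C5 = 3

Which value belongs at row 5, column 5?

2

Cage j is given, which forces R4C5 = 3.
The 3 cells of cage b must have product 12, which forces R3C2 = 3.
Cage f has product 30, so R5C3 = 3.
Row 4 needs a 2, and only R4C3 is open for it.
2 is placed in column 3, so R3C3 = 5.
Row 3 already has 5, leaving R3C4 = 1.
Row 3 now contains 1; hence R3C5 = 4.
1 is placed in column 4, leaving R4C4 = 5.
Column 5 now contains 4, which forces R5C5 = 2.
Cage h has product 20, which forces R1C2 = 5.
Row 1 already has 5, so R1C5 = 1.
The 4 cells of cage a must have product 48, which forces R2C2 = 2.
2 is placed in row 2, leaving R2C4 = 3.
1 is placed in column 5, which forces R2C5 = 5.
4 is placed in row 3, so R3C1 = 2.
Column 2 already has 5; hence R5C2 = 1.
Row 5 now contains 2; hence R5C4 = 4.
Cage a has product 48; hence R1C1 = 3.
Row 1 already has 1, so R1C3 = 4.
Column 4 now contains 3, which forces R1C4 = 2.
3 is placed in row 2, which forces R2C1 = 4.
Cage h has product 20, which forces R2C3 = 1.
Cage b needs product 12, which forces R4C1 = 1.
Column 2 now contains 1, leaving R4C2 = 4.
Row 5 already has 1; hence R5C1 = 5.
Filled in: 3 5 4 2 1 / 4 2 1 3 5 / 2 3 5 1 4 / 1 4 2 5 3 / 5 1 3 4 2.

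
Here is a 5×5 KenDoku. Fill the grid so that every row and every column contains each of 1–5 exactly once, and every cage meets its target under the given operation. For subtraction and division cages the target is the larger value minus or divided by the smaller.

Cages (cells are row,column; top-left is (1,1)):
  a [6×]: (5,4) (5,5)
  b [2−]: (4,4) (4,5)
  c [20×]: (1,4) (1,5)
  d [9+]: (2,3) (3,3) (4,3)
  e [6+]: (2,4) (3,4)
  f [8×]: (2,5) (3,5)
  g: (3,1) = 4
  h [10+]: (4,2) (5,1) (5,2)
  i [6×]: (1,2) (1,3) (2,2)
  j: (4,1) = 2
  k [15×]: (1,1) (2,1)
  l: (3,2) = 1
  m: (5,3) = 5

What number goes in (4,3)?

Cage g is a single given cell, so (3,1) = 4.
Cage l is a single given cell, leaving (3,2) = 1.
4 is placed in row 3, leaving (3,5) = 2.
Cage j is a single given cell, so (4,1) = 2.
Cage m is a single given cell, leaving (5,3) = 5.
2 is placed in column 5, so (5,5) = 3.
Cage i has product 6, leaving (1,3) = 1.
Cage d has sum 9, so (2,3) = 2.
Cage e needs two cells with sum 6, leaving (2,4) = 1.
2 is placed in column 5; hence (2,5) = 4.
Column 3 now contains 5, leaving (3,3) = 3.
Row 3 now contains 2; hence (3,4) = 5.
Cage h has sum 10, which forces (4,2) = 5.
Cage d has sum 9, so (4,3) = 4.
Cage b needs two cells with difference 2, leaving (4,4) = 3.
5 is placed in row 4, which forces (4,5) = 1.
Row 5 already has 3, leaving (5,1) = 1.
Cage h has sum 10, so (5,2) = 4.
Row 5 already has 3, which forces (5,4) = 2.
Cage i needs product 6, which forces (1,2) = 2.
5 is placed in column 4, leaving (1,4) = 4.
Column 5 already has 4, which forces (1,5) = 5.
Row 2 now contains 2; hence (2,2) = 3.
Row 1 now contains 5, so (1,1) = 3.
3 is placed in row 2, which forces (2,1) = 5.
Filled in: 3 2 1 4 5 / 5 3 2 1 4 / 4 1 3 5 2 / 2 5 4 3 1 / 1 4 5 2 3.

4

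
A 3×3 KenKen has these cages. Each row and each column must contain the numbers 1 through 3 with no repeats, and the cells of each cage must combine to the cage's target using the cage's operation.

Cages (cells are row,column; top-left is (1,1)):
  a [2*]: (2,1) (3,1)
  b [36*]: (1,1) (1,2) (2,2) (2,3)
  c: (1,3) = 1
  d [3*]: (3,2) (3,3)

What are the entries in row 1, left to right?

3 2 1

Cage c is a single given cell; hence (1,3) = 1.
Column 3 now contains 1, which forces (3,3) = 3.
Cage b has product 36, so (1,1) = 3.
Cage b has product 36; hence (1,2) = 2.
Cage b has product 36, so (2,2) = 3.
Column 3 already has 3, so (2,3) = 2.
Row 3 already has 3, which forces (3,2) = 1.
2 is placed in row 2, which forces (2,1) = 1.
Row 3 already has 1, so (3,1) = 2.
Filled in: 3 2 1 / 1 3 2 / 2 1 3.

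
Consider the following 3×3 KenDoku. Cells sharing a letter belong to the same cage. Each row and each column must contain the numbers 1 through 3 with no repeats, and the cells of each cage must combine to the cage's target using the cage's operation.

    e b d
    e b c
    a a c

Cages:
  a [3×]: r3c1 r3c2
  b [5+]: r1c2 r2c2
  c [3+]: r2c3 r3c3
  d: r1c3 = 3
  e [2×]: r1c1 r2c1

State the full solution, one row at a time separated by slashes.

Cage d is given, leaving r1c3 = 3.
Row 1 already has 3; hence r1c2 = 2.
Cage b's pair has sum 5; hence r2c2 = 3.
Column 2 now contains 3, which forces r3c2 = 1.
Row 3 already has 1, leaving r3c3 = 2.
2 is placed in row 1, so r1c1 = 1.
The two cells of cage e must have product 2; hence r2c1 = 2.
Column 3 already has 2, which forces r2c3 = 1.
Row 3 already has 1, so r3c1 = 3.

1 2 3 / 2 3 1 / 3 1 2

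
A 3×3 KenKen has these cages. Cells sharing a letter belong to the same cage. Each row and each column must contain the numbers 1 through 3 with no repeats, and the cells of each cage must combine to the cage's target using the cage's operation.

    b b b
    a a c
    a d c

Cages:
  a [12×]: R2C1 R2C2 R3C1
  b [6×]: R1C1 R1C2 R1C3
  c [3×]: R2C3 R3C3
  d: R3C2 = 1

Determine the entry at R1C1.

1

The 3 cells of cage a must have product 12, leaving R2C1 = 3.
Cage a has product 12, so R2C2 = 2.
Row 2 already has 3, which forces R2C3 = 1.
The 3 cells of cage a must have product 12; hence R3C1 = 2.
Cage d is given, so R3C2 = 1.
1 is placed in column 3, so R3C3 = 3.
Column 1 now contains 2, which forces R1C1 = 1.
1 is placed in column 2, which forces R1C2 = 3.
3 is placed in column 3, which forces R1C3 = 2.
The full grid is 1 3 2 / 3 2 1 / 2 1 3.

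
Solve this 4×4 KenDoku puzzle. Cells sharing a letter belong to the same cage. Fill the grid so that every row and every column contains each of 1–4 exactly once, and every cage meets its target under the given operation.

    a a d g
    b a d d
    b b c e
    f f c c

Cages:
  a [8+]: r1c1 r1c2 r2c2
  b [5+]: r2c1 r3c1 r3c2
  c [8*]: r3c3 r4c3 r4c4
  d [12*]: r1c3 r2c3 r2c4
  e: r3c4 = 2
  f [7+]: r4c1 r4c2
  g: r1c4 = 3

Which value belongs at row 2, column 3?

3

G is a freebie, so r1c4 = 3.
Cage e is given, leaving r3c4 = 2.
Cage b needs sum 5; hence r2c1 = 1.
Cage d has product 12; hence r2c3 = 3.
Row 2 already has 1; hence r2c4 = 4.
The 3 cells of cage b must have sum 5, so r3c1 = 3.
Row 3 now contains 2; hence r3c2 = 1.
1 is placed in row 3; hence r3c3 = 4.
Column 1 now contains 3, which forces r4c1 = 4.
Row 4 already has 4; hence r4c2 = 3.
Cage c has product 8; hence r4c3 = 2.
Column 4 now contains 4, which forces r4c4 = 1.
Column 1 now contains 4, leaving r1c1 = 2.
Column 2 now contains 1, so r1c2 = 4.
4 is placed in column 3, which forces r1c3 = 1.
Row 2 now contains 3, which forces r2c2 = 2.
Completed grid: 2 4 1 3 / 1 2 3 4 / 3 1 4 2 / 4 3 2 1.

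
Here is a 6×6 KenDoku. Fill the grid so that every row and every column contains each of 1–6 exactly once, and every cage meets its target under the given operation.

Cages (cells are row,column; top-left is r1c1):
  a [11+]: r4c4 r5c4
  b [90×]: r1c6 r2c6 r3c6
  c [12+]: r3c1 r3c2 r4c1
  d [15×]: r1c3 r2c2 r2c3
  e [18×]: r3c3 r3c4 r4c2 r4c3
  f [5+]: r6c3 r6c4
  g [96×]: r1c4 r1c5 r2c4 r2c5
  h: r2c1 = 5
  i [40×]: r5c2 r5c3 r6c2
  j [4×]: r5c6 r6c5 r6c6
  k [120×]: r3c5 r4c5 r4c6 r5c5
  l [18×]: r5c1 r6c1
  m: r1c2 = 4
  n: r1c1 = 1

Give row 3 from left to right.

2 6 3 1 4 5

Cage n is a single given cell; hence r1c1 = 1.
Cage m is a single given cell; hence r1c2 = 4.
H is a freebie, so r2c1 = 5.
Cage d needs product 15; hence r1c3 = 5.
Cage i has product 40, so r5c3 = 4.
The 3 cells of cage b must have product 90; hence r3c6 = 5.
The only place for 3 in row 1 is r1c6.
Column 6 now contains 3, leaving r2c6 = 6.
The only place for 5 in row 6 is r6c2.
5 is placed in column 2, leaving r5c2 = 2.
2 is placed in row 5, leaving r5c6 = 1.
Column 6 already has 1, leaving r6c6 = 4.
4 is placed in column 6, which forces r4c6 = 2.
Cage j needs product 4, which forces r6c5 = 1.
In row 3, 4 can only go at r3c5, so r3c5 = 4.
The 4 cells of cage g must have product 96, so r1c4 = 2.
Cage g needs product 96, leaving r1c5 = 6.
Cage g needs product 96, leaving r2c4 = 4.
4 is placed in column 5, which forces r2c5 = 2.
2 is placed in column 4, which forces r6c4 = 3.
The two cells of cage l must have product 18; hence r5c1 = 3.
Row 5 now contains 3, so r5c5 = 5.
Row 6 already has 3, leaving r6c1 = 6.
Row 6 already has 3, leaving r6c3 = 2.
Column 1 already has 6, which forces r3c1 = 2.
The 3 cells of cage c must have sum 12, leaving r3c2 = 6.
Row 3 now contains 6; hence r3c4 = 1.
Column 1 already has 3, leaving r4c1 = 4.
Cage a needs two cells with sum 11; hence r4c4 = 5.
Column 5 now contains 5, so r4c5 = 3.
Row 5 now contains 5, which forces r5c4 = 6.
1 is placed in row 3, leaving r3c3 = 3.
3 is placed in row 4, so r4c2 = 1.
Cage e needs product 18, which forces r4c3 = 6.
1 is placed in column 2; hence r2c2 = 3.
3 is placed in column 3; hence r2c3 = 1.
Completed grid: 1 4 5 2 6 3 / 5 3 1 4 2 6 / 2 6 3 1 4 5 / 4 1 6 5 3 2 / 3 2 4 6 5 1 / 6 5 2 3 1 4.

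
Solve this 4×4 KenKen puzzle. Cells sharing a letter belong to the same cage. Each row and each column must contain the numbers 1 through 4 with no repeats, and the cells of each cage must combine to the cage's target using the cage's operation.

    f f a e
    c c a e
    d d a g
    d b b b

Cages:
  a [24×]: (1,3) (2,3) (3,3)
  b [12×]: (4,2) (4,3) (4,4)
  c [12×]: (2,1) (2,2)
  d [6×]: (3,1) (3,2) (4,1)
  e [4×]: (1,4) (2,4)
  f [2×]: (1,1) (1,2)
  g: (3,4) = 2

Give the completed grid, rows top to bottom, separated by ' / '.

G is a freebie, so (3,4) = 2.
The 3 cells of cage d must have product 6, so (4,1) = 2.
2 is placed in column 1, which forces (1,1) = 1.
The two cells of cage f must have product 2, leaving (1,2) = 2.
1 is placed in row 1, leaving (1,4) = 4.
Column 4 already has 4; hence (2,4) = 1.
1 is placed in column 1; hence (3,1) = 3.
Row 3 now contains 3, so (3,2) = 1.
Row 3 now contains 3; hence (3,3) = 4.
Column 4 already has 1; hence (4,4) = 3.
Row 1 now contains 4; hence (1,3) = 3.
Column 1 now contains 3, which forces (2,1) = 4.
Cage c's pair has product 12, leaving (2,2) = 3.
The 3 cells of cage a must have product 24, so (2,3) = 2.
Row 4 now contains 3; hence (4,2) = 4.
Row 4 now contains 3, so (4,3) = 1.

1 2 3 4 / 4 3 2 1 / 3 1 4 2 / 2 4 1 3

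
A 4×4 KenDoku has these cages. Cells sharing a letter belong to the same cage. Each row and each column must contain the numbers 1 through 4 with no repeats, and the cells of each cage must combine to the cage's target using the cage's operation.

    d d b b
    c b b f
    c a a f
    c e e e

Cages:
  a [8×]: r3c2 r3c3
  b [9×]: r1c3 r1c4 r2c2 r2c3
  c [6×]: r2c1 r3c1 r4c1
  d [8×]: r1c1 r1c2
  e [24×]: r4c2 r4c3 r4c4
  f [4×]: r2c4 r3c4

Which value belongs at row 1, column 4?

The only place for 2 in row 2 is r2c1.
2 is placed in column 1, which forces r1c1 = 4.
Cage d needs two cells with product 8; hence r1c2 = 2.
Column 2 already has 2, which forces r3c2 = 4.
Row 3 now contains 4, leaving r3c3 = 2.
Row 3 now contains 4, which forces r3c4 = 1.
Column 2 now contains 4, so r4c2 = 3.
3 is placed in row 4, so r4c3 = 4.
4 is placed in row 4, so r4c4 = 2.
The 4 cells of cage b must have product 9, so r1c3 = 1.
Column 4 now contains 1, which forces r1c4 = 3.
Column 2 now contains 3, leaving r2c2 = 1.
The 4 cells of cage b must have product 9, so r2c3 = 3.
Column 4 now contains 1; hence r2c4 = 4.
Row 3 already has 1, leaving r3c1 = 3.
3 is placed in row 4; hence r4c1 = 1.
Filled in: 4 2 1 3 / 2 1 3 4 / 3 4 2 1 / 1 3 4 2.

3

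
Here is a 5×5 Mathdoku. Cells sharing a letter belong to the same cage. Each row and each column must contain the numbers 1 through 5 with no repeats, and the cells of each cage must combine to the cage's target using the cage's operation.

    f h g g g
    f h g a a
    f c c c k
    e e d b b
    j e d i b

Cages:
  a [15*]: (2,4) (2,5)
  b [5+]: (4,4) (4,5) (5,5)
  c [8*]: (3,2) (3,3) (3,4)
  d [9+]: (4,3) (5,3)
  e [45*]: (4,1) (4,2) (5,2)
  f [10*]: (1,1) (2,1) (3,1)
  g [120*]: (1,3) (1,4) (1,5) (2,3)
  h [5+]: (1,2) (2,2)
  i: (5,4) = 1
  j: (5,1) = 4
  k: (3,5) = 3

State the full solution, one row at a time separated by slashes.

2 1 3 5 4 / 1 4 2 3 5 / 5 2 1 4 3 / 3 5 4 2 1 / 4 3 5 1 2

Cage k is given; hence (3,5) = 3.
Cage e needs product 45, so (4,1) = 3.
Cage e has product 45, leaving (4,2) = 5.
5 is placed in row 4, so (4,3) = 4.
Column 5 already has 3, so (4,5) = 1.
Cage j is given, so (5,1) = 4.
Cage e has product 45, leaving (5,2) = 3.
4 is placed in column 3, so (5,3) = 5.
Cage i is given, so (5,4) = 1.
Column 5 already has 1, leaving (5,5) = 2.
Cage a's pair has product 15, so (2,4) = 3.
Column 5 already has 3, so (2,5) = 5.
Row 4 now contains 1; hence (4,4) = 2.
Cage g needs product 120, leaving (1,3) = 3.
Cage g needs product 120, leaving (1,4) = 5.
Column 5 now contains 5, leaving (1,5) = 4.
Row 2 already has 3; hence (2,3) = 2.
Column 3 already has 2, so (3,3) = 1.
Column 4 already has 2, so (3,4) = 4.
Cage f needs product 10, which forces (1,1) = 2.
4 is placed in row 1, which forces (1,2) = 1.
Row 2 already has 2, so (2,1) = 1.
Cage h needs two cells with sum 5; hence (2,2) = 4.
The 3 cells of cage f must have product 10, which forces (3,1) = 5.
Row 3 now contains 1, so (3,2) = 2.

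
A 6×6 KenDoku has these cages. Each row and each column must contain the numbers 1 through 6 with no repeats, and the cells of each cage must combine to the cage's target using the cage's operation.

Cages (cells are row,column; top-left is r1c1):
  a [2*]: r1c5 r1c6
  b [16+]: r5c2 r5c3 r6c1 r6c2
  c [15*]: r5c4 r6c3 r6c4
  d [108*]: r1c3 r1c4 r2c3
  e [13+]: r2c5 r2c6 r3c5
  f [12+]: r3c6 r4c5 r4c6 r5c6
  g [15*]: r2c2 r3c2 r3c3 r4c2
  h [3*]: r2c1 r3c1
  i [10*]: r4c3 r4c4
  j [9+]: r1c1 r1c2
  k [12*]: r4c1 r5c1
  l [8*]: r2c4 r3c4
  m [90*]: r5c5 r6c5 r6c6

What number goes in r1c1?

5

The 3 cells of cage d must have product 108; hence r1c3 = 3.
Cage d has product 108, leaving r1c4 = 6.
The 3 cells of cage d must have product 108; hence r2c3 = 6.
Cage g has product 15, leaving r3c3 = 1.
Column 3 now contains 1; hence r6c3 = 5.
The two cells of cage h must have product 3, so r2c1 = 1.
Row 3 now contains 1, leaving r3c1 = 3.
Row 3 already has 3, leaving r3c2 = 5.
Column 3 already has 5; hence r4c3 = 2.
The two cells of cage i must have product 10, leaving r4c4 = 5.
Column 3 already has 2, so r5c3 = 4.
Cage m has product 90, which forces r5c5 = 5.
Cage j needs two cells with sum 9, so r1c1 = 5.
Column 2 now contains 5, so r1c2 = 4.
Column 2 now contains 5, so r2c2 = 3.
Cage e needs sum 13, which forces r3c5 = 6.
Cage k needs two cells with product 12; hence r4c1 = 6.
The 4 cells of cage g must have product 15, leaving r4c2 = 1.
The two cells of cage k must have product 12, which forces r5c1 = 2.
Row 5 already has 2, so r5c2 = 6.
2 is placed in column 1, leaving r6c1 = 4.
Column 2 already has 6, which forces r6c2 = 2.
6 is placed in column 5; hence r6c5 = 3.
3 is placed in row 6, so r6c6 = 6.
Cage e has sum 13, which forces r2c5 = 2.
Cage e has sum 13, which forces r2c6 = 5.
The 4 cells of cage f must have sum 12; hence r3c6 = 4.
3 is placed in column 5; hence r4c5 = 4.
The 4 cells of cage f must have sum 12, so r4c6 = 3.
Cage c has product 15, leaving r5c4 = 3.
Cage f has sum 12, leaving r5c6 = 1.
3 is placed in row 6; hence r6c4 = 1.
Column 5 already has 2, leaving r1c5 = 1.
1 is placed in column 6; hence r1c6 = 2.
Row 2 already has 2, so r2c4 = 4.
4 is placed in row 3, leaving r3c4 = 2.
Filled in: 5 4 3 6 1 2 / 1 3 6 4 2 5 / 3 5 1 2 6 4 / 6 1 2 5 4 3 / 2 6 4 3 5 1 / 4 2 5 1 3 6.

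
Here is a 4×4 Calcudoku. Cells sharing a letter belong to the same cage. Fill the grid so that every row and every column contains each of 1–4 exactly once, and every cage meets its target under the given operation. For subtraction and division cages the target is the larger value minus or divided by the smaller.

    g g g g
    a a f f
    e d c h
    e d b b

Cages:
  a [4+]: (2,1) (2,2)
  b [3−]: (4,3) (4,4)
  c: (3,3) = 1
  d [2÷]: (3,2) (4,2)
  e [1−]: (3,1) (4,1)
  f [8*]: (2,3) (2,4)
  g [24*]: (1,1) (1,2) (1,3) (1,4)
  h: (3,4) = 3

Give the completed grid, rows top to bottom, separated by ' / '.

4 1 3 2 / 1 3 2 4 / 2 4 1 3 / 3 2 4 1

C is a freebie, which forces (3,3) = 1.
Cage h is given, leaving (3,4) = 3.
Column 3 now contains 1, leaving (4,3) = 4.
Row 4 already has 4; hence (4,4) = 1.
Column 3 now contains 4, leaving (2,3) = 2.
Cage f's pair has product 8, which forces (2,4) = 4.
Cage d's pair has quotient 2, leaving (3,2) = 4.
The two cells of cage e must have difference 1; hence (4,1) = 3.
Row 4 now contains 1, which forces (4,2) = 2.
Cage g has product 24, so (1,1) = 4.
Cage g has product 24; hence (1,2) = 1.
Column 3 now contains 2, so (1,3) = 3.
Column 4 already has 4; hence (1,4) = 2.
Column 1 already has 3, which forces (2,1) = 1.
Cage a's pair has sum 4; hence (2,2) = 3.
Row 3 now contains 4, which forces (3,1) = 2.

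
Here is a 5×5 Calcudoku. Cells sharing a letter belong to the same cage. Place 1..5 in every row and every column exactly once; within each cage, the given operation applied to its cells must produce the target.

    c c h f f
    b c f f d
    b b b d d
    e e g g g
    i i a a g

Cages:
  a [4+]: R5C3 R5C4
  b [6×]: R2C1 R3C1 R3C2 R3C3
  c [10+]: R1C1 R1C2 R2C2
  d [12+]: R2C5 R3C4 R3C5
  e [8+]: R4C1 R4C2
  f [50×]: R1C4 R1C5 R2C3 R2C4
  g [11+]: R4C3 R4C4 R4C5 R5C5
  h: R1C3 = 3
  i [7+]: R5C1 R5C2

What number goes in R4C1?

H is a freebie, which forces R1C3 = 3.
The 4 cells of cage b must have product 6, so R2C1 = 1.
Column 3 now contains 3, which forces R5C3 = 1.
Row 5 now contains 1, so R5C4 = 3.
Cage b needs product 6, which forces R3C1 = 3.
Cage b has product 6, leaving R3C2 = 1.
Column 3 now contains 1, leaving R3C3 = 2.
Column 1 already has 3, so R4C1 = 5.
Row 4 now contains 5, so R4C2 = 3.
Row 4 now contains 5; hence R4C3 = 4.
Column 1 already has 5, which forces R5C1 = 2.
Row 5 already has 2, so R5C2 = 5.
5 is placed in row 5, so R5C5 = 4.
Column 1 now contains 2, which forces R1C1 = 4.
Column 2 now contains 5, which forces R1C2 = 2.
Column 2 now contains 5; hence R2C2 = 4.
Column 3 now contains 2, which forces R2C3 = 5.
Cage f needs product 50; hence R2C4 = 2.
The 3 cells of cage d must have sum 12, leaving R2C5 = 3.
Cage d has sum 12; hence R3C4 = 4.
Column 5 now contains 4; hence R3C5 = 5.
Column 4 already has 2; hence R4C4 = 1.
Row 4 now contains 1, so R4C5 = 2.
Column 4 now contains 1, so R1C4 = 5.
5 is placed in column 5; hence R1C5 = 1.
Completed grid: 4 2 3 5 1 / 1 4 5 2 3 / 3 1 2 4 5 / 5 3 4 1 2 / 2 5 1 3 4.

5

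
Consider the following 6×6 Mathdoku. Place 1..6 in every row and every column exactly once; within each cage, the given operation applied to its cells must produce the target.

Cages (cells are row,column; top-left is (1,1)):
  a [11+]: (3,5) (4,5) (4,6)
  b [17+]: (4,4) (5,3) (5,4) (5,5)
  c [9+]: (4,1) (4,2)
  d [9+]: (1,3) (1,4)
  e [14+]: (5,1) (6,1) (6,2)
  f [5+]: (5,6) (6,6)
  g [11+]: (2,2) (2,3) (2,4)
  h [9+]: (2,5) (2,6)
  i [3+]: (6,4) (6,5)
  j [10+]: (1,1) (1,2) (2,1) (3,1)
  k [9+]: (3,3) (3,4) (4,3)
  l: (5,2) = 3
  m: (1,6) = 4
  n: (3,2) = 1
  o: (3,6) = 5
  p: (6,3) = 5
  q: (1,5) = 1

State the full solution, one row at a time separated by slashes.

Q is a freebie, so (1,5) = 1.
M is a freebie, which forces (1,6) = 4.
N is a freebie, which forces (3,2) = 1.
Cage o is a single given cell, which forces (3,6) = 5.
L is a freebie, which forces (5,2) = 3.
Cage p is given, which forces (6,3) = 5.
1 is placed in column 5, so (6,5) = 2.
3 is placed in column 2; hence (1,2) = 2.
The 4 cells of cage j must have sum 10, leaving (2,1) = 1.
Cage f's pair has sum 5, which forces (5,6) = 2.
2 is placed in row 6, so (6,4) = 1.
Cage f needs two cells with sum 5, so (6,6) = 3.
Cage h's pair has sum 9, so (2,5) = 3.
Column 6 now contains 3, leaving (2,6) = 6.
Column 6 now contains 3, so (4,6) = 1.
Cage e has sum 14, so (5,1) = 4.
Row 6 now contains 3, so (6,1) = 6.
The 3 cells of cage e must have sum 14, so (6,2) = 4.
The 4 cells of cage j must have sum 10, so (1,1) = 5.
4 is placed in column 2, leaving (2,2) = 5.
Column 1 already has 4; hence (3,1) = 2.
The two cells of cage c must have sum 9, so (4,1) = 3.
The two cells of cage c must have sum 9, leaving (4,2) = 6.
Cage b needs sum 17; hence (4,4) = 5.
Row 4 already has 6, leaving (4,5) = 4.
The 4 cells of cage b must have sum 17, leaving (5,3) = 1.
The 4 cells of cage b must have sum 17; hence (5,4) = 6.
Cage b has sum 17, leaving (5,5) = 5.
Cage d needs two cells with sum 9, which forces (1,3) = 6.
Column 4 already has 6; hence (1,4) = 3.
Column 4 already has 3; hence (3,4) = 4.
Column 5 now contains 4, which forces (3,5) = 6.
4 is placed in row 4, which forces (4,3) = 2.
Column 3 already has 2, leaving (2,3) = 4.
4 is placed in column 4, so (2,4) = 2.
Row 3 already has 4, leaving (3,3) = 3.

5 2 6 3 1 4 / 1 5 4 2 3 6 / 2 1 3 4 6 5 / 3 6 2 5 4 1 / 4 3 1 6 5 2 / 6 4 5 1 2 3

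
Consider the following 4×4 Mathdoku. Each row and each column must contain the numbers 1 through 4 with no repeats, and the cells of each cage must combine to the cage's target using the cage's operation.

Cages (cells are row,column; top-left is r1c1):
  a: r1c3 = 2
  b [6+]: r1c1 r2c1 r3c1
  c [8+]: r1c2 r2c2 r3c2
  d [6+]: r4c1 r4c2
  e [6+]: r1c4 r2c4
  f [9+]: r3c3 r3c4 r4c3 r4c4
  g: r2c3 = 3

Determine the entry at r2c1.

A is a freebie; hence r1c3 = 2.
Row 1 already has 2, which forces r1c4 = 4.
G is a freebie, so r2c3 = 3.
Column 4 now contains 4; hence r2c4 = 2.
Cage b needs sum 6, which forces r1c1 = 3.
3 is placed in row 1, which forces r1c2 = 1.
Row 2 already has 2, leaving r2c1 = 1.
1 is placed in column 2, which forces r2c2 = 4.
Cage b needs sum 6; hence r3c1 = 2.
4 is placed in column 2; hence r3c2 = 3.
Row 3 now contains 3, leaving r3c4 = 1.
Column 1 now contains 2, so r4c1 = 4.
4 is placed in column 2; hence r4c2 = 2.
Row 4 already has 4, so r4c3 = 1.
1 is placed in column 4, which forces r4c4 = 3.
Row 3 already has 1, so r3c3 = 4.
Filled in: 3 1 2 4 / 1 4 3 2 / 2 3 4 1 / 4 2 1 3.

1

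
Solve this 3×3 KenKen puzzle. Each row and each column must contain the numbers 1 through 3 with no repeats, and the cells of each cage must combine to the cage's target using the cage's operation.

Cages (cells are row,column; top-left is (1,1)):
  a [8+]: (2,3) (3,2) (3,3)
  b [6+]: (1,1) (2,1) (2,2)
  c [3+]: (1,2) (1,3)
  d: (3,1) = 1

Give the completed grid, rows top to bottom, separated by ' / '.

The 3 cells of cage a must have sum 8, which forces (2,3) = 3.
Cage d is a single given cell, which forces (3,1) = 1.
The 3 cells of cage a must have sum 8; hence (3,2) = 3.
Cage a needs sum 8; hence (3,3) = 2.
The 3 cells of cage b must have sum 6, leaving (1,1) = 3.
Cage c's pair has sum 3, which forces (1,2) = 2.
Column 3 now contains 2, which forces (1,3) = 1.
1 is placed in column 1, so (2,1) = 2.
Cage b has sum 6; hence (2,2) = 1.

3 2 1 / 2 1 3 / 1 3 2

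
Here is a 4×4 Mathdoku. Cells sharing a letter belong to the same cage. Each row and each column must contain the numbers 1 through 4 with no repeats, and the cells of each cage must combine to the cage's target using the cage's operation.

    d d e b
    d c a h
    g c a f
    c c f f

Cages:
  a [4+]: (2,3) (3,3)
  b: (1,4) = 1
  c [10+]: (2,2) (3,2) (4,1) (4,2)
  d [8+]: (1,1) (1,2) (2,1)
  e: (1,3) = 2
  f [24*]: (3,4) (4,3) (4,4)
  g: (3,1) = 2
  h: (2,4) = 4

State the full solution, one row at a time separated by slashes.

E is a freebie, so (1,3) = 2.
Cage b is a single given cell, leaving (1,4) = 1.
Cage h is a single given cell; hence (2,4) = 4.
Cage g is given, which forces (3,1) = 2.
2 is placed in row 3, leaving (3,4) = 3.
3 is placed in column 4, which forces (4,4) = 2.
The 3 cells of cage d must have sum 8, which forces (2,1) = 1.
The 4 cells of cage c must have sum 10, so (2,2) = 2.
Cage a's pair has sum 4, so (2,3) = 3.
Row 3 already has 3, which forces (3,3) = 1.
Cage f has product 24, leaving (4,3) = 4.
Row 3 already has 1, leaving (3,2) = 4.
Row 4 now contains 4; hence (4,1) = 3.
Cage c has sum 10, which forces (4,2) = 1.
Column 1 already has 3, leaving (1,1) = 4.
Column 2 now contains 4, leaving (1,2) = 3.

4 3 2 1 / 1 2 3 4 / 2 4 1 3 / 3 1 4 2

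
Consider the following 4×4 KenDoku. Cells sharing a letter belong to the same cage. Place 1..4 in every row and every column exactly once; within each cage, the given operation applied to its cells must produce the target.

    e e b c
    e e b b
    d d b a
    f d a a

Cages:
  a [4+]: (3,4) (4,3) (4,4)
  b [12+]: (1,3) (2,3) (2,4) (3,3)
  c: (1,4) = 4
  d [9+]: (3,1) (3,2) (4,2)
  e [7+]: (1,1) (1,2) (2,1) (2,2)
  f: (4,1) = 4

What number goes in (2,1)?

1

Cage c is a single given cell, which forces (1,4) = 4.
Column 4 now contains 4, so (2,4) = 3.
Cage a needs sum 4, which forces (3,4) = 1.
F is a freebie, which forces (4,1) = 4.
The 3 cells of cage a must have sum 4, so (4,3) = 1.
The 3 cells of cage a must have sum 4, leaving (4,4) = 2.
Cage d has sum 9; hence (3,1) = 2.
Cage d has sum 9, leaving (3,2) = 4.
Row 3 already has 4; hence (3,3) = 3.
Row 4 already has 2, which forces (4,2) = 3.
Cage e needs sum 7; hence (1,1) = 3.
3 is placed in column 2, leaving (1,2) = 1.
3 is placed in column 3; hence (1,3) = 2.
2 is placed in column 1, which forces (2,1) = 1.
Cage e has sum 7; hence (2,2) = 2.
Cage b has sum 12, leaving (2,3) = 4.
Completed grid: 3 1 2 4 / 1 2 4 3 / 2 4 3 1 / 4 3 1 2.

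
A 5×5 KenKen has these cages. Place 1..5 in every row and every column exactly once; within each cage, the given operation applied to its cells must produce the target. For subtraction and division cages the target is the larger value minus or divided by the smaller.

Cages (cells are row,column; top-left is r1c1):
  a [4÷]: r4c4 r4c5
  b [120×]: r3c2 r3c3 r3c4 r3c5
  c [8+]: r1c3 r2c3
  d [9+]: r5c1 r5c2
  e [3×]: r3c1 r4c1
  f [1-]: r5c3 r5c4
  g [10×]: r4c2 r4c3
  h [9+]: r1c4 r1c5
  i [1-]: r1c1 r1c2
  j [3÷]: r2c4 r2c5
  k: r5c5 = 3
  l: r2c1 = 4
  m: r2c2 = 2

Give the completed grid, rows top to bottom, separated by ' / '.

L is a freebie, leaving r2c1 = 4.
M is a freebie, so r2c2 = 2.
Column 2 now contains 2, so r4c2 = 5.
5 is placed in row 4; hence r4c3 = 2.
Column 1 now contains 4, so r5c1 = 5.
5 is placed in column 2; hence r5c2 = 4.
Cage k is given, leaving r5c5 = 3.
Cage i's pair has difference 1, leaving r1c1 = 2.
Cage j's pair has quotient 3, leaving r2c4 = 3.
Column 5 now contains 3, leaving r2c5 = 1.
Column 2 already has 4, which forces r3c2 = 3.
Column 5 already has 1, so r4c5 = 4.
Row 5 already has 3, leaving r5c3 = 1.
Cage f needs two cells with difference 1, which forces r5c4 = 2.
Column 2 now contains 3, which forces r1c2 = 1.
Cage c needs two cells with sum 8, leaving r1c3 = 3.
Cage h's pair has sum 9; hence r1c4 = 4.
Column 5 already has 4, so r1c5 = 5.
Row 2 now contains 3, leaving r2c3 = 5.
3 is placed in row 3, leaving r3c1 = 1.
Column 3 already has 5; hence r3c3 = 4.
Column 4 now contains 4; hence r3c4 = 5.
Cage b has product 120, leaving r3c5 = 2.
Cage e's pair has product 3, so r4c1 = 3.
Row 4 now contains 4; hence r4c4 = 1.

2 1 3 4 5 / 4 2 5 3 1 / 1 3 4 5 2 / 3 5 2 1 4 / 5 4 1 2 3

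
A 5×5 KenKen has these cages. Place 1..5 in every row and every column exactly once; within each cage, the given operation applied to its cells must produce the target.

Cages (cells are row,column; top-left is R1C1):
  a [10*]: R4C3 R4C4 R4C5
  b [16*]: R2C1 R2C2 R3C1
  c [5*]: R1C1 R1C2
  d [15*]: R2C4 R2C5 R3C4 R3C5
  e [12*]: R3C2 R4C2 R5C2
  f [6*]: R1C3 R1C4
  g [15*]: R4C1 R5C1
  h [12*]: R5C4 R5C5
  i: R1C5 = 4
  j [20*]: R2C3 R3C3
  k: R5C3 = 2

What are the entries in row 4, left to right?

Cage i is a single given cell, which forces R1C5 = 4.
Cage k is given, so R5C3 = 2.
4 is placed in column 5; hence R5C5 = 3.
Column 3 now contains 2, which forces R1C3 = 3.
Cage f needs two cells with product 6, so R1C4 = 2.
The two cells of cage g must have product 15, so R4C1 = 3.
Row 5 now contains 3, which forces R5C1 = 5.
Row 5 now contains 3, which forces R5C4 = 4.
Column 1 now contains 5, which forces R1C1 = 1.
Cage c needs two cells with product 5; hence R1C2 = 5.
Column 1 now contains 1, leaving R2C1 = 4.
Row 2 already has 4, which forces R2C2 = 2.
Row 2 already has 4, so R2C3 = 5.
Row 2 now contains 5, so R2C5 = 1.
4 is placed in column 1, so R3C1 = 2.
The 3 cells of cage e must have product 12, which forces R3C2 = 3.
Column 3 now contains 5, which forces R3C3 = 4.
Row 3 already has 3, so R3C4 = 1.
Column 5 already has 1, which forces R3C5 = 5.
Cage e has product 12, which forces R4C2 = 4.
Column 3 now contains 5, so R4C3 = 1.
Column 4 already has 1, which forces R4C4 = 5.
Cage a needs product 10, leaving R4C5 = 2.
Row 5 now contains 4, leaving R5C2 = 1.
Row 2 already has 1, leaving R2C4 = 3.
Completed grid: 1 5 3 2 4 / 4 2 5 3 1 / 2 3 4 1 5 / 3 4 1 5 2 / 5 1 2 4 3.

3 4 1 5 2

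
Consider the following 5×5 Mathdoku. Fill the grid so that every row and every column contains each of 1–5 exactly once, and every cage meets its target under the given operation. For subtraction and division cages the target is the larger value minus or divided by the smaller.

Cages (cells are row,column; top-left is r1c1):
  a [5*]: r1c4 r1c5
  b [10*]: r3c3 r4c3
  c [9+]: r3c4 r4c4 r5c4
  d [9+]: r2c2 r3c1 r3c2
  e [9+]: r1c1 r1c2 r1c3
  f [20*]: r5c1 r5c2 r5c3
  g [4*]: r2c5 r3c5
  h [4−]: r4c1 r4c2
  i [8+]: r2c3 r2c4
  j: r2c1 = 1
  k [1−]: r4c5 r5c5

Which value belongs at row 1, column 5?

Cage j is given, leaving r2c1 = 1.
Row 2 already has 1, so r2c5 = 4.
Column 5 already has 4, which forces r3c5 = 1.
1 is placed in column 1, which forces r4c1 = 5.
Row 4 now contains 5; hence r4c2 = 1.
Row 4 now contains 5; hence r4c3 = 2.
Row 4 now contains 2, so r4c5 = 3.
Column 1 now contains 5, so r5c1 = 4.
Row 5 already has 4; hence r5c2 = 5.
5 is placed in row 5; hence r5c3 = 1.
5 is placed in row 5, leaving r5c5 = 2.
Cage a needs two cells with product 5, leaving r1c4 = 1.
1 is placed in column 5, which forces r1c5 = 5.
Cage d has sum 9; hence r3c2 = 4.
Column 3 now contains 2, which forces r3c3 = 5.
Cage c has sum 9, which forces r3c4 = 2.
Row 4 now contains 3, so r4c4 = 4.
2 is placed in row 5, which forces r5c4 = 3.
Cage e has sum 9; hence r1c3 = 4.
Cage d needs sum 9, so r2c2 = 2.
Column 3 already has 5, leaving r2c3 = 3.
Column 4 already has 3, leaving r2c4 = 5.
2 is placed in row 3, which forces r3c1 = 3.
Column 1 already has 3, which forces r1c1 = 2.
2 is placed in column 2, leaving r1c2 = 3.
The full grid is 2 3 4 1 5 / 1 2 3 5 4 / 3 4 5 2 1 / 5 1 2 4 3 / 4 5 1 3 2.

5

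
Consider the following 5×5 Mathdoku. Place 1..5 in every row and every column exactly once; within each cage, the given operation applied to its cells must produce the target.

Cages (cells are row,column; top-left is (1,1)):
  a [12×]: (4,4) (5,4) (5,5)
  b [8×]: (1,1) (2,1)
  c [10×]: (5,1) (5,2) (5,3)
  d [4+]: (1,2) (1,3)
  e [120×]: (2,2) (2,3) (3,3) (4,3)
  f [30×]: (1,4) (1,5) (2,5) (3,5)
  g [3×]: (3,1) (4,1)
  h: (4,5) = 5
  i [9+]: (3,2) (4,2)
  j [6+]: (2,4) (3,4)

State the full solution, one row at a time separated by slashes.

Cage h is a single given cell, so (4,5) = 5.
Cage f needs product 30; hence (1,4) = 5.
Cage i's pair has sum 9, so (3,2) = 5.
Row 4 already has 5; hence (4,2) = 4.
The 4 cells of cage e must have product 120; hence (2,3) = 5.
Cage e has product 120, leaving (3,3) = 4.
4 is placed in row 3; hence (3,4) = 2.
Column 4 now contains 2; hence (2,4) = 4.
The 3 cells of cage c must have product 10, leaving (5,1) = 5.
The two cells of cage b must have product 8, leaving (1,1) = 4.
Row 2 now contains 4, so (2,1) = 2.
2 is placed in row 2; hence (2,2) = 3.
Row 2 now contains 3, leaving (2,5) = 1.
1 is placed in column 5; hence (3,5) = 3.
The 3 cells of cage a must have product 12, leaving (5,5) = 4.
Column 2 already has 3, so (1,2) = 1.
The two cells of cage d must have sum 4; hence (1,3) = 3.
Column 5 now contains 3; hence (1,5) = 2.
3 is placed in row 3, leaving (3,1) = 1.
Cage g needs two cells with product 3, which forces (4,1) = 3.
The 4 cells of cage e must have product 120, so (4,3) = 2.
3 is placed in row 4, leaving (4,4) = 1.
1 is placed in column 2, so (5,2) = 2.
Column 3 already has 2, so (5,3) = 1.
Column 4 now contains 1, so (5,4) = 3.

4 1 3 5 2 / 2 3 5 4 1 / 1 5 4 2 3 / 3 4 2 1 5 / 5 2 1 3 4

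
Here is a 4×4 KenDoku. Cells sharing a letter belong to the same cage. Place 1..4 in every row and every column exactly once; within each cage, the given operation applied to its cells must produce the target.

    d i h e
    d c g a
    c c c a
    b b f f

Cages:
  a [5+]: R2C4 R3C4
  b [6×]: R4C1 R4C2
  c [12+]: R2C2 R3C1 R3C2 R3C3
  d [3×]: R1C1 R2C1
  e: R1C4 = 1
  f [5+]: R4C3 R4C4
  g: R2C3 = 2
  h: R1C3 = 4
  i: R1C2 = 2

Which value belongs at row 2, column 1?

1

I is a freebie, so R1C2 = 2.
Cage h is given; hence R1C3 = 4.
E is a freebie, so R1C4 = 1.
Cage g is given, so R2C3 = 2.
Column 2 already has 2, which forces R4C2 = 3.
3 is placed in row 4, leaving R4C3 = 1.
1 is placed in row 1, which forces R1C1 = 3.
Cage d needs two cells with product 3; hence R2C1 = 1.
Column 2 now contains 3; hence R2C2 = 4.
Cage a needs two cells with sum 5, leaving R2C4 = 3.
The 4 cells of cage c must have sum 12; hence R3C1 = 4.
Cage c has sum 12; hence R3C2 = 1.
1 is placed in column 3, which forces R3C3 = 3.
Cage a needs two cells with sum 5, which forces R3C4 = 2.
3 is placed in row 4, leaving R4C1 = 2.
Cage f's pair has sum 5, which forces R4C4 = 4.
Completed grid: 3 2 4 1 / 1 4 2 3 / 4 1 3 2 / 2 3 1 4.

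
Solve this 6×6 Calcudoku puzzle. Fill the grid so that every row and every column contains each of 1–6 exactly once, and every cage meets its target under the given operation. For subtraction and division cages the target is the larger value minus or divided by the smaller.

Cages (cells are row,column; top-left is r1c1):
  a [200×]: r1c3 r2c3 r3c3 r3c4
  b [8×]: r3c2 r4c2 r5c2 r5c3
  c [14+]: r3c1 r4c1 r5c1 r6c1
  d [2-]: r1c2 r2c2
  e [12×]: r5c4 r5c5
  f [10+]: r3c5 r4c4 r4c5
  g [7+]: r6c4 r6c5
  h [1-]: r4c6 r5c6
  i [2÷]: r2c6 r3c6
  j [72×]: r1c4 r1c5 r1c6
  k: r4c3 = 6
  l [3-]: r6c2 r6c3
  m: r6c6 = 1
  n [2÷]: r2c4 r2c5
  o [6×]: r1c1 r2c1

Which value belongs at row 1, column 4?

6

Cage a needs product 200, so r3c4 = 5.
Cage k is given; hence r4c3 = 6.
The 4 cells of cage b must have product 8, which forces r5c3 = 1.
Cage m is given; hence r6c6 = 1.
In column 3, 3 can only go at r6c3, so r6c3 = 3.
Cage l needs two cells with difference 3, which forces r6c2 = 6.
The two cells of cage g must have sum 7, so r6c4 = 2.
Cage g's pair has sum 7, leaving r6c5 = 5.
5 is placed in row 6; hence r6c1 = 4.
The only place for 1 in column 5 is r4c5.
Cage b needs product 8, so r3c2 = 1.
Cage f has sum 10, leaving r3c5 = 6.
Cage f needs sum 10; hence r4c4 = 3.
The only place for 1 in row 1 is r1c1.
Cage o needs two cells with product 6, leaving r2c1 = 6.
The two cells of cage n must have quotient 2; hence r2c5 = 2.
Row 2 already has 2, leaving r2c6 = 4.
4 is placed in column 6, leaving r3c6 = 2.
Column 6 already has 2; hence r4c6 = 5.
Column 5 now contains 2, which forces r5c5 = 3.
Row 5 already has 3, leaving r5c6 = 6.
Cage a has product 200; hence r1c3 = 2.
The 3 cells of cage j must have product 72, so r1c4 = 6.
Column 5 already has 3, leaving r1c5 = 4.
Column 6 now contains 6; hence r1c6 = 3.
4 is placed in row 2, which forces r2c3 = 5.
4 is placed in row 2, which forces r2c4 = 1.
Row 3 now contains 2, so r3c1 = 3.
Row 3 now contains 2, leaving r3c3 = 4.
5 is placed in row 4, so r4c1 = 2.
Row 4 now contains 2, so r4c2 = 4.
The 4 cells of cage c must have sum 14, which forces r5c1 = 5.
4 is placed in column 2, so r5c2 = 2.
6 is placed in row 5; hence r5c4 = 4.
Row 1 now contains 3, leaving r1c2 = 5.
5 is placed in row 2, leaving r2c2 = 3.
Completed grid: 1 5 2 6 4 3 / 6 3 5 1 2 4 / 3 1 4 5 6 2 / 2 4 6 3 1 5 / 5 2 1 4 3 6 / 4 6 3 2 5 1.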